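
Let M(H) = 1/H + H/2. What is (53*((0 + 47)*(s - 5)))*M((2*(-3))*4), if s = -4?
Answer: 2159697/8 ≈ 2.6996e+5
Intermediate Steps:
M(H) = 1/H + H/2 (M(H) = 1/H + H*(½) = 1/H + H/2)
(53*((0 + 47)*(s - 5)))*M((2*(-3))*4) = (53*((0 + 47)*(-4 - 5)))*(1/((2*(-3))*4) + ((2*(-3))*4)/2) = (53*(47*(-9)))*(1/(-6*4) + (-6*4)/2) = (53*(-423))*(1/(-24) + (½)*(-24)) = -22419*(-1/24 - 12) = -22419*(-289/24) = 2159697/8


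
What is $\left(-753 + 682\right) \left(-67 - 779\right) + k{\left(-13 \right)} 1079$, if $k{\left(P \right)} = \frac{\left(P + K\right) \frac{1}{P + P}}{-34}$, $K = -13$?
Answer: $\frac{2041165}{34} \approx 60034.0$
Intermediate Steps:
$k{\left(P \right)} = - \frac{-13 + P}{68 P}$ ($k{\left(P \right)} = \frac{\left(P - 13\right) \frac{1}{P + P}}{-34} = \frac{-13 + P}{2 P} \left(- \frac{1}{34}\right) = - \frac{-13 + P}{68 P}$)
$\left(-753 + 682\right) \left(-67 - 779\right) + k{\left(-13 \right)} 1079 = \left(-753 + 682\right) \left(-67 - 779\right) + \frac{13 - -13}{68 \left(-13\right)} 1079 = \left(-71\right) \left(-846\right) + \frac{1}{68} \left(- \frac{1}{13}\right) \left(13 + 13\right) 1079 = 60066 + \frac{1}{68} \left(- \frac{1}{13}\right) 26 \cdot 1079 = 60066 - \frac{1079}{34} = \frac{2041165}{34}$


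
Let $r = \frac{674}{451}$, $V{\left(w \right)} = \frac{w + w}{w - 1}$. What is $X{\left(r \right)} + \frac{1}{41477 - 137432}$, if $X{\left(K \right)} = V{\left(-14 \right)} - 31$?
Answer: $- \frac{186366}{6397} \approx -29.133$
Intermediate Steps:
$V{\left(w \right)} = \frac{2 w}{-1 + w}$
$r = \frac{674}{451}$ ($r = 674 \cdot \frac{1}{451} = \frac{674}{451} \approx 1.4945$)
$X{\left(K \right)} = - \frac{437}{15}$ ($X{\left(K \right)} = 2 \left(-14\right) \frac{1}{-1 - 14} - 31 = 2 \left(-14\right) \frac{1}{-15} - 31 = 2 \left(-14\right) \left(- \frac{1}{15}\right) - 31 = \frac{28}{15} - 31 = - \frac{437}{15}$)
$X{\left(r \right)} + \frac{1}{41477 - 137432} = - \frac{437}{15} + \frac{1}{41477 - 137432} = - \frac{437}{15} + \frac{1}{-95955} = - \frac{437}{15} - \frac{1}{95955} = - \frac{186366}{6397}$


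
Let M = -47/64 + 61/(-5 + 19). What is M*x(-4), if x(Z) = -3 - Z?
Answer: 1623/448 ≈ 3.6228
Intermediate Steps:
M = 1623/448 (M = -47*1/64 + 61/14 = -47/64 + 61*(1/14) = -47/64 + 61/14 = 1623/448 ≈ 3.6228)
M*x(-4) = 1623*(-3 - 1*(-4))/448 = 1623*(-3 + 4)/448 = (1623/448)*1 = 1623/448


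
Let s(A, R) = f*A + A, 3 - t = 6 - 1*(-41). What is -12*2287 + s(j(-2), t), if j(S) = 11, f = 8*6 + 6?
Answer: -26839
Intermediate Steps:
f = 54 (f = 48 + 6 = 54)
t = -44 (t = 3 - (6 - 1*(-41)) = 3 - (6 + 41) = 3 - 1*47 = 3 - 47 = -44)
s(A, R) = 55*A (s(A, R) = 54*A + A = 55*A)
-12*2287 + s(j(-2), t) = -12*2287 + 55*11 = -27444 + 605 = -26839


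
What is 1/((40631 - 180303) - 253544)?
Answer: -1/393216 ≈ -2.5431e-6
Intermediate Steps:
1/((40631 - 180303) - 253544) = 1/(-139672 - 253544) = 1/(-393216) = -1/393216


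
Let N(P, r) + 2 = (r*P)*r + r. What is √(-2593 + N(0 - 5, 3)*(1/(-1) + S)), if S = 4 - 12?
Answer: 13*I*√13 ≈ 46.872*I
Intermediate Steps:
N(P, r) = -2 + r + P*r² (N(P, r) = -2 + ((r*P)*r + r) = -2 + ((P*r)*r + r) = -2 + (P*r² + r) = -2 + (r + P*r²) = -2 + r + P*r²)
S = -8
√(-2593 + N(0 - 5, 3)*(1/(-1) + S)) = √(-2593 + (-2 + 3 + (0 - 5)*3²)*(1/(-1) - 8)) = √(-2593 + (-2 + 3 - 5*9)*(-1 - 8)) = √(-2593 + (-2 + 3 - 45)*(-9)) = √(-2593 - 44*(-9)) = √(-2593 + 396) = √(-2197) = 13*I*√13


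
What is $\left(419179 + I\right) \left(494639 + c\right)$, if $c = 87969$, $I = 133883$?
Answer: $322218345696$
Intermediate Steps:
$\left(419179 + I\right) \left(494639 + c\right) = \left(419179 + 133883\right) \left(494639 + 87969\right) = 553062 \cdot 582608 = 322218345696$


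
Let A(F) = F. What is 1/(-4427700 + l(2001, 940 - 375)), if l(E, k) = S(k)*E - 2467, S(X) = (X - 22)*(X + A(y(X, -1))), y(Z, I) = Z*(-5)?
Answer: -1/2460017347 ≈ -4.0650e-10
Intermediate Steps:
y(Z, I) = -5*Z
S(X) = -4*X*(-22 + X) (S(X) = (X - 22)*(X - 5*X) = (-22 + X)*(-4*X) = -4*X*(-22 + X))
l(E, k) = -2467 + 4*E*k*(22 - k) (l(E, k) = (4*k*(22 - k))*E - 2467 = 4*E*k*(22 - k) - 2467 = -2467 + 4*E*k*(22 - k))
1/(-4427700 + l(2001, 940 - 375)) = 1/(-4427700 + (-2467 + 4*2001*(940 - 375)*(22 - (940 - 375)))) = 1/(-4427700 + (-2467 + 4*2001*565*(22 - 1*565))) = 1/(-4427700 + (-2467 + 4*2001*565*(22 - 565))) = 1/(-4427700 + (-2467 + 4*2001*565*(-543))) = 1/(-4427700 + (-2467 - 2455587180)) = 1/(-4427700 - 2455589647) = 1/(-2460017347) = -1/2460017347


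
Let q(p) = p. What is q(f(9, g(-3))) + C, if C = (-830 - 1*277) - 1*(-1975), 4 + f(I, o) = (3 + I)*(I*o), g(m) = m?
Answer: 540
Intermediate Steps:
f(I, o) = -4 + I*o*(3 + I) (f(I, o) = -4 + (3 + I)*(I*o) = -4 + I*o*(3 + I))
C = 868 (C = (-830 - 277) + 1975 = -1107 + 1975 = 868)
q(f(9, g(-3))) + C = (-4 - 3*9**2 + 3*9*(-3)) + 868 = (-4 - 3*81 - 81) + 868 = (-4 - 243 - 81) + 868 = -328 + 868 = 540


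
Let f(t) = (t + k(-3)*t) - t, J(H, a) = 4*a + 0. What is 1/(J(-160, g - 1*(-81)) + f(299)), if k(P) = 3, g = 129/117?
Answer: 39/47791 ≈ 0.00081605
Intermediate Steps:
g = 43/39 (g = 129*(1/117) = 43/39 ≈ 1.1026)
J(H, a) = 4*a
f(t) = 3*t (f(t) = (t + 3*t) - t = 4*t - t = 3*t)
1/(J(-160, g - 1*(-81)) + f(299)) = 1/(4*(43/39 - 1*(-81)) + 3*299) = 1/(4*(43/39 + 81) + 897) = 1/(4*(3202/39) + 897) = 1/(12808/39 + 897) = 1/(47791/39) = 39/47791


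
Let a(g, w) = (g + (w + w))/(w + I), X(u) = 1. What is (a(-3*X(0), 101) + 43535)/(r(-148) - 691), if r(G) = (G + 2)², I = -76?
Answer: 362858/171875 ≈ 2.1112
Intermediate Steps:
r(G) = (2 + G)²
a(g, w) = (g + 2*w)/(-76 + w) (a(g, w) = (g + (w + w))/(w - 76) = (g + 2*w)/(-76 + w))
(a(-3*X(0), 101) + 43535)/(r(-148) - 691) = ((-3*1 + 2*101)/(-76 + 101) + 43535)/((2 - 148)² - 691) = ((-3 + 202)/25 + 43535)/((-146)² - 691) = ((1/25)*199 + 43535)/(21316 - 691) = (199/25 + 43535)/20625 = (1088574/25)*(1/20625) = 362858/171875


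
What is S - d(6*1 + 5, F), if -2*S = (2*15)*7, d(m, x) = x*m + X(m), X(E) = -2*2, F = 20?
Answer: -321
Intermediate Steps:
X(E) = -4
d(m, x) = -4 + m*x (d(m, x) = x*m - 4 = m*x - 4 = -4 + m*x)
S = -105 (S = -2*15*7/2 = -15*7 = -1/2*210 = -105)
S - d(6*1 + 5, F) = -105 - (-4 + (6*1 + 5)*20) = -105 - (-4 + (6 + 5)*20) = -105 - (-4 + 11*20) = -105 - (-4 + 220) = -105 - 1*216 = -105 - 216 = -321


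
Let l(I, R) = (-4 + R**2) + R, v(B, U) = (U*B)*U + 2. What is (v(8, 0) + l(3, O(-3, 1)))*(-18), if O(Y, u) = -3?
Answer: -72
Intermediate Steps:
v(B, U) = 2 + B*U**2 (v(B, U) = (B*U)*U + 2 = B*U**2 + 2 = 2 + B*U**2)
l(I, R) = -4 + R + R**2
(v(8, 0) + l(3, O(-3, 1)))*(-18) = ((2 + 8*0**2) + (-4 - 3 + (-3)**2))*(-18) = ((2 + 8*0) + (-4 - 3 + 9))*(-18) = ((2 + 0) + 2)*(-18) = (2 + 2)*(-18) = 4*(-18) = -72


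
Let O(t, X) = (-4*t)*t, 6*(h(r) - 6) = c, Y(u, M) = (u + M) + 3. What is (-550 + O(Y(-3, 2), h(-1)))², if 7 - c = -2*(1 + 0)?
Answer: 320356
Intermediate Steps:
c = 9 (c = 7 - (-2)*(1 + 0) = 7 - (-2) = 7 - 1*(-2) = 7 + 2 = 9)
Y(u, M) = 3 + M + u (Y(u, M) = (M + u) + 3 = 3 + M + u)
h(r) = 15/2 (h(r) = 6 + (⅙)*9 = 6 + 3/2 = 15/2)
O(t, X) = -4*t²
(-550 + O(Y(-3, 2), h(-1)))² = (-550 - 4*(3 + 2 - 3)²)² = (-550 - 4*2²)² = (-550 - 4*4)² = (-550 - 16)² = (-566)² = 320356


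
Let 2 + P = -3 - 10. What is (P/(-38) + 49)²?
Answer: 3523129/1444 ≈ 2439.8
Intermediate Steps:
P = -15 (P = -2 + (-3 - 10) = -2 - 13 = -15)
(P/(-38) + 49)² = (-15/(-38) + 49)² = (-15*(-1/38) + 49)² = (15/38 + 49)² = (1877/38)² = 3523129/1444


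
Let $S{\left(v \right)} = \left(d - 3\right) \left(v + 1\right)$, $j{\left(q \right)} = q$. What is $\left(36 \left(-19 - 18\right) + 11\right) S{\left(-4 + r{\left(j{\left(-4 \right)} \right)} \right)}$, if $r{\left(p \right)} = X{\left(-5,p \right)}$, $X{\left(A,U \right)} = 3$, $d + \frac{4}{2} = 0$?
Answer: $0$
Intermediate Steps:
$d = -2$ ($d = -2 + 0 = -2$)
$r{\left(p \right)} = 3$
$S{\left(v \right)} = -5 - 5 v$ ($S{\left(v \right)} = \left(-2 - 3\right) \left(v + 1\right) = - 5 \left(1 + v\right) = -5 - 5 v$)
$\left(36 \left(-19 - 18\right) + 11\right) S{\left(-4 + r{\left(j{\left(-4 \right)} \right)} \right)} = \left(36 \left(-19 - 18\right) + 11\right) \left(-5 - 5 \left(-4 + 3\right)\right) = \left(36 \left(-19 - 18\right) + 11\right) \left(-5 - -5\right) = \left(36 \left(-37\right) + 11\right) \left(-5 + 5\right) = \left(-1332 + 11\right) 0 = \left(-1321\right) 0 = 0$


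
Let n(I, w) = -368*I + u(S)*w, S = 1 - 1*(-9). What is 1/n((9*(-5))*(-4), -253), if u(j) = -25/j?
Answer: -2/131215 ≈ -1.5242e-5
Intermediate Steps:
S = 10 (S = 1 + 9 = 10)
n(I, w) = -368*I - 5*w/2 (n(I, w) = -368*I + (-25/10)*w = -368*I + (-25*⅒)*w = -368*I - 5*w/2)
1/n((9*(-5))*(-4), -253) = 1/(-368*9*(-5)*(-4) - 5/2*(-253)) = 1/(-(-16560)*(-4) + 1265/2) = 1/(-368*180 + 1265/2) = 1/(-66240 + 1265/2) = 1/(-131215/2) = -2/131215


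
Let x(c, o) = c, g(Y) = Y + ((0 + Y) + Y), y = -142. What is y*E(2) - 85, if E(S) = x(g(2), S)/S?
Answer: -511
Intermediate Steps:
g(Y) = 3*Y (g(Y) = Y + (Y + Y) = Y + 2*Y = 3*Y)
E(S) = 6/S (E(S) = (3*2)/S = 6/S)
y*E(2) - 85 = -852/2 - 85 = -142*3 - 85 = -426 - 85 = -511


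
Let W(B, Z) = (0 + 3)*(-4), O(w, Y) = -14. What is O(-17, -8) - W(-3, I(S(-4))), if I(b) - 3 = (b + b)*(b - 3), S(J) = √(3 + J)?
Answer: -2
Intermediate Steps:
I(b) = 3 + 2*b*(-3 + b) (I(b) = 3 + (b + b)*(b - 3) = 3 + (2*b)*(-3 + b) = 3 + 2*b*(-3 + b))
W(B, Z) = -12 (W(B, Z) = 3*(-4) = -12)
O(-17, -8) - W(-3, I(S(-4))) = -14 - 1*(-12) = -14 + 12 = -2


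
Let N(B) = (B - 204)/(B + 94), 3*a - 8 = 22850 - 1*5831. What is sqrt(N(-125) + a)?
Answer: 2*sqrt(12295158)/93 ≈ 75.407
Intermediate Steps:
a = 17027/3 (a = 8/3 + (22850 - 1*5831)/3 = 8/3 + (22850 - 5831)/3 = 8/3 + (1/3)*17019 = 8/3 + 5673 = 17027/3 ≈ 5675.7)
N(B) = (-204 + B)/(94 + B)
sqrt(N(-125) + a) = sqrt((-204 - 125)/(94 - 125) + 17027/3) = sqrt(-329/(-31) + 17027/3) = sqrt(-1/31*(-329) + 17027/3) = sqrt(329/31 + 17027/3) = sqrt(528824/93) = 2*sqrt(12295158)/93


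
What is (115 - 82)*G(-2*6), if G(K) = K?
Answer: -396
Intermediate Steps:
(115 - 82)*G(-2*6) = (115 - 82)*(-2*6) = 33*(-12) = -396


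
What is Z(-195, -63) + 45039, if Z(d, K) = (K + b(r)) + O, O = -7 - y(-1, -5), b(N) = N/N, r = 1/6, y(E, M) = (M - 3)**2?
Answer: 44906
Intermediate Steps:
y(E, M) = (-3 + M)**2
r = 1/6 ≈ 0.16667
b(N) = 1
O = -71 (O = -7 - (-3 - 5)**2 = -7 - 1*(-8)**2 = -7 - 1*64 = -7 - 64 = -71)
Z(d, K) = -70 + K (Z(d, K) = (K + 1) - 71 = (1 + K) - 71 = -70 + K)
Z(-195, -63) + 45039 = (-70 - 63) + 45039 = -133 + 45039 = 44906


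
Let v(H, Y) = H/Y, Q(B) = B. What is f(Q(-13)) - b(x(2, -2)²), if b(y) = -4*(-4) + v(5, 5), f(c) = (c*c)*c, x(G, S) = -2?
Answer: -2214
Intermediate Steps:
f(c) = c³ (f(c) = c²*c = c³)
b(y) = 17 (b(y) = -4*(-4) + 5/5 = 16 + 5*(⅕) = 16 + 1 = 17)
f(Q(-13)) - b(x(2, -2)²) = (-13)³ - 1*17 = -2197 - 17 = -2214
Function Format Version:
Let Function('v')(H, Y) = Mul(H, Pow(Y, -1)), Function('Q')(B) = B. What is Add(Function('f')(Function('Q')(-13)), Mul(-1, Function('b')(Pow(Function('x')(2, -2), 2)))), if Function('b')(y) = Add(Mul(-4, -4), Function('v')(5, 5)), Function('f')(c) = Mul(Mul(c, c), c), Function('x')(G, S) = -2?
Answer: -2214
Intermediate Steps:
Function('f')(c) = Pow(c, 3) (Function('f')(c) = Mul(Pow(c, 2), c) = Pow(c, 3))
Function('b')(y) = 17 (Function('b')(y) = Add(Mul(-4, -4), Mul(5, Pow(5, -1))) = Add(16, Mul(5, Rational(1, 5))) = Add(16, 1) = 17)
Add(Function('f')(Function('Q')(-13)), Mul(-1, Function('b')(Pow(Function('x')(2, -2), 2)))) = Add(Pow(-13, 3), Mul(-1, 17)) = Add(-2197, -17) = -2214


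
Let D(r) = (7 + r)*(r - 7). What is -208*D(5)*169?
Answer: 843648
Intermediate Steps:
D(r) = (-7 + r)*(7 + r) (D(r) = (7 + r)*(-7 + r) = (-7 + r)*(7 + r))
-208*D(5)*169 = -208*(-49 + 5**2)*169 = -208*(-49 + 25)*169 = -208*(-24)*169 = 4992*169 = 843648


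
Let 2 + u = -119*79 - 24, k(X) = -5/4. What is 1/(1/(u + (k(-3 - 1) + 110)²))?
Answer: 38393/16 ≈ 2399.6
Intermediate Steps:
k(X) = -5/4 (k(X) = -5*¼ = -5/4)
u = -9427 (u = -2 + (-119*79 - 24) = -2 + (-9401 - 24) = -2 - 9425 = -9427)
1/(1/(u + (k(-3 - 1) + 110)²)) = 1/(1/(-9427 + (-5/4 + 110)²)) = 1/(1/(-9427 + (435/4)²)) = 1/(1/(-9427 + 189225/16)) = 1/(1/(38393/16)) = 1/(16/38393) = 38393/16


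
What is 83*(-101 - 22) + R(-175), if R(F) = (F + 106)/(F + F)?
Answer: -3573081/350 ≈ -10209.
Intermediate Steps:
R(F) = (106 + F)/(2*F) (R(F) = (106 + F)/((2*F)) = (106 + F)*(1/(2*F)) = (106 + F)/(2*F))
83*(-101 - 22) + R(-175) = 83*(-101 - 22) + (1/2)*(106 - 175)/(-175) = 83*(-123) + (1/2)*(-1/175)*(-69) = -10209 + 69/350 = -3573081/350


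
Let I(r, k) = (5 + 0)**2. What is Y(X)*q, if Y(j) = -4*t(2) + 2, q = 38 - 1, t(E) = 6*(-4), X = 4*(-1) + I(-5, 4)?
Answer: 3626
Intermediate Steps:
I(r, k) = 25 (I(r, k) = 5**2 = 25)
X = 21 (X = 4*(-1) + 25 = -4 + 25 = 21)
t(E) = -24
q = 37
Y(j) = 98 (Y(j) = -4*(-24) + 2 = 96 + 2 = 98)
Y(X)*q = 98*37 = 3626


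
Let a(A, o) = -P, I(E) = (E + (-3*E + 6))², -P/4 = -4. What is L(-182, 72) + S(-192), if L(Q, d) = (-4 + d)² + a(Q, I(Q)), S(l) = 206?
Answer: 4814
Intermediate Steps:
P = 16 (P = -4*(-4) = 16)
I(E) = (6 - 2*E)² (I(E) = (E + (6 - 3*E))² = (6 - 2*E)²)
a(A, o) = -16 (a(A, o) = -1*16 = -16)
L(Q, d) = -16 + (-4 + d)² (L(Q, d) = (-4 + d)² - 16 = -16 + (-4 + d)²)
L(-182, 72) + S(-192) = 72*(-8 + 72) + 206 = 72*64 + 206 = 4608 + 206 = 4814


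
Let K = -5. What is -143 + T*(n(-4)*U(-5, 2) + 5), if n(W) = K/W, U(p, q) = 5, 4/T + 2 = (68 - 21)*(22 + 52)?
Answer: -497023/3476 ≈ -142.99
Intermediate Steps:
T = 1/869 (T = 4/(-2 + (68 - 21)*(22 + 52)) = 4/(-2 + 47*74) = 4/(-2 + 3478) = 4/3476 = 4*(1/3476) = 1/869 ≈ 0.0011507)
n(W) = -5/W
-143 + T*(n(-4)*U(-5, 2) + 5) = -143 + (-5/(-4)*5 + 5)/869 = -143 + (-5*(-¼)*5 + 5)/869 = -143 + ((5/4)*5 + 5)/869 = -143 + (25/4 + 5)/869 = -143 + (1/869)*(45/4) = -143 + 45/3476 = -497023/3476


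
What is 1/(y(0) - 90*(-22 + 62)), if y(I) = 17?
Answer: -1/3583 ≈ -0.00027910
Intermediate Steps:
1/(y(0) - 90*(-22 + 62)) = 1/(17 - 90*(-22 + 62)) = 1/(17 - 90*40) = 1/(17 - 3600) = 1/(-3583) = -1/3583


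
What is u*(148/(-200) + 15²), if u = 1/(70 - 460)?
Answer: -11213/19500 ≈ -0.57503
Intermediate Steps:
u = -1/390 (u = 1/(-390) = -1/390 ≈ -0.0025641)
u*(148/(-200) + 15²) = -(148/(-200) + 15²)/390 = -(148*(-1/200) + 225)/390 = -(-37/50 + 225)/390 = -1/390*11213/50 = -11213/19500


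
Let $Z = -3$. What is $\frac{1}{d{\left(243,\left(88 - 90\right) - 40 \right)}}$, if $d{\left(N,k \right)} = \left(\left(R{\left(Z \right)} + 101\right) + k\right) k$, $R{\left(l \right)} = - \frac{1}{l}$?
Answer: $- \frac{1}{2492} \approx -0.00040128$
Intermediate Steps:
$d{\left(N,k \right)} = k \left(\frac{304}{3} + k\right)$ ($d{\left(N,k \right)} = \left(\left(- \frac{1}{-3} + 101\right) + k\right) k = \left(\left(\left(-1\right) \left(- \frac{1}{3}\right) + 101\right) + k\right) k = \left(\left(\frac{1}{3} + 101\right) + k\right) k = \left(\frac{304}{3} + k\right) k = k \left(\frac{304}{3} + k\right)$)
$\frac{1}{d{\left(243,\left(88 - 90\right) - 40 \right)}} = \frac{1}{\frac{1}{3} \left(\left(88 - 90\right) - 40\right) \left(304 + 3 \left(\left(88 - 90\right) - 40\right)\right)} = \frac{1}{\frac{1}{3} \left(-2 - 40\right) \left(304 + 3 \left(-2 - 40\right)\right)} = \frac{1}{\frac{1}{3} \left(-42\right) \left(304 + 3 \left(-42\right)\right)} = \frac{1}{\frac{1}{3} \left(-42\right) \left(304 - 126\right)} = \frac{1}{\frac{1}{3} \left(-42\right) 178} = \frac{1}{-2492} = - \frac{1}{2492}$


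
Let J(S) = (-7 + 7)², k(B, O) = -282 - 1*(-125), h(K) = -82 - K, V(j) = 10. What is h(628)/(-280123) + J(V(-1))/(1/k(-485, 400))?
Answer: 710/280123 ≈ 0.0025346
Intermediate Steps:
k(B, O) = -157 (k(B, O) = -282 + 125 = -157)
J(S) = 0 (J(S) = 0² = 0)
h(628)/(-280123) + J(V(-1))/(1/k(-485, 400)) = (-82 - 1*628)/(-280123) + 0/(1/(-157)) = (-82 - 628)*(-1/280123) + 0/(-1/157) = -710*(-1/280123) + 0*(-157) = 710/280123 + 0 = 710/280123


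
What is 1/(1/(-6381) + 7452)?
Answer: 6381/47551211 ≈ 0.00013419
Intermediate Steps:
1/(1/(-6381) + 7452) = 1/(-1/6381 + 7452) = 1/(47551211/6381) = 6381/47551211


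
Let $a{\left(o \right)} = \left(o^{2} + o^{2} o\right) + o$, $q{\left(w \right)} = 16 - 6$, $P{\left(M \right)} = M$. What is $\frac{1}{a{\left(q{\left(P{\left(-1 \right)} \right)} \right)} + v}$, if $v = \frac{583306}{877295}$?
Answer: $\frac{877295}{974380756} \approx 0.00090036$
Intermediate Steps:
$v = \frac{583306}{877295}$ ($v = 583306 \cdot \frac{1}{877295} = \frac{583306}{877295} \approx 0.66489$)
$q{\left(w \right)} = 10$ ($q{\left(w \right)} = 16 - 6 = 10$)
$a{\left(o \right)} = o + o^{2} + o^{3}$ ($a{\left(o \right)} = \left(o^{2} + o^{3}\right) + o = o + o^{2} + o^{3}$)
$\frac{1}{a{\left(q{\left(P{\left(-1 \right)} \right)} \right)} + v} = \frac{1}{10 \left(1 + 10 + 10^{2}\right) + \frac{583306}{877295}} = \frac{1}{10 \left(1 + 10 + 100\right) + \frac{583306}{877295}} = \frac{1}{10 \cdot 111 + \frac{583306}{877295}} = \frac{1}{1110 + \frac{583306}{877295}} = \frac{1}{\frac{974380756}{877295}} = \frac{877295}{974380756}$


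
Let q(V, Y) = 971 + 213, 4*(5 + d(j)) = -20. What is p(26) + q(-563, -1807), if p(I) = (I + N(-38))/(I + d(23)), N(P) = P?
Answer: 4733/4 ≈ 1183.3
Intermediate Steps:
d(j) = -10 (d(j) = -5 + (1/4)*(-20) = -5 - 5 = -10)
q(V, Y) = 1184
p(I) = (-38 + I)/(-10 + I) (p(I) = (I - 38)/(I - 10) = (-38 + I)/(-10 + I))
p(26) + q(-563, -1807) = (-38 + 26)/(-10 + 26) + 1184 = -12/16 + 1184 = (1/16)*(-12) + 1184 = -3/4 + 1184 = 4733/4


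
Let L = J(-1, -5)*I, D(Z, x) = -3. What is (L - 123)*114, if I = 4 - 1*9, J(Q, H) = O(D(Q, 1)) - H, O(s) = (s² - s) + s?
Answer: -22002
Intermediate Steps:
O(s) = s²
J(Q, H) = 9 - H (J(Q, H) = (-3)² - H = 9 - H)
I = -5 (I = 4 - 9 = -5)
L = -70 (L = (9 - 1*(-5))*(-5) = (9 + 5)*(-5) = 14*(-5) = -70)
(L - 123)*114 = (-70 - 123)*114 = -193*114 = -22002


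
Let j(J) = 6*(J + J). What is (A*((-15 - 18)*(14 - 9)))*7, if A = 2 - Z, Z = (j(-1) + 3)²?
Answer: 91245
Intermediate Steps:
j(J) = 12*J (j(J) = 6*(2*J) = 12*J)
Z = 81 (Z = (12*(-1) + 3)² = (-12 + 3)² = (-9)² = 81)
A = -79 (A = 2 - 1*81 = 2 - 81 = -79)
(A*((-15 - 18)*(14 - 9)))*7 = -79*(-15 - 18)*(14 - 9)*7 = -(-2607)*5*7 = -79*(-165)*7 = 13035*7 = 91245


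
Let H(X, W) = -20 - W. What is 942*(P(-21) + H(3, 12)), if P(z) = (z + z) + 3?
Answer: -66882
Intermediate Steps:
P(z) = 3 + 2*z (P(z) = 2*z + 3 = 3 + 2*z)
942*(P(-21) + H(3, 12)) = 942*((3 + 2*(-21)) + (-20 - 1*12)) = 942*((3 - 42) + (-20 - 12)) = 942*(-39 - 32) = 942*(-71) = -66882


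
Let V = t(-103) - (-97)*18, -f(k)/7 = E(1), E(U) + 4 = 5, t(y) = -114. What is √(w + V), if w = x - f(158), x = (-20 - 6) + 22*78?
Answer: √3329 ≈ 57.698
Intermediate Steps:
E(U) = 1 (E(U) = -4 + 5 = 1)
f(k) = -7 (f(k) = -7*1 = -7)
V = 1632 (V = -114 - (-97)*18 = -114 - 1*(-1746) = -114 + 1746 = 1632)
x = 1690 (x = -26 + 1716 = 1690)
w = 1697 (w = 1690 - 1*(-7) = 1690 + 7 = 1697)
√(w + V) = √(1697 + 1632) = √3329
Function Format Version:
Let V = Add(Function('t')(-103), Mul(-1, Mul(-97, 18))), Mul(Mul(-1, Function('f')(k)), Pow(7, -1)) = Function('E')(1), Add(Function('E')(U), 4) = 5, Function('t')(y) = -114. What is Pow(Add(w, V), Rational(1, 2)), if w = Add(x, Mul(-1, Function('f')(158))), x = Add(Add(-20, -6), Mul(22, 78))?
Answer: Pow(3329, Rational(1, 2)) ≈ 57.698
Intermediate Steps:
Function('E')(U) = 1 (Function('E')(U) = Add(-4, 5) = 1)
Function('f')(k) = -7 (Function('f')(k) = Mul(-7, 1) = -7)
V = 1632 (V = Add(-114, Mul(-1, Mul(-97, 18))) = Add(-114, Mul(-1, -1746)) = Add(-114, 1746) = 1632)
x = 1690 (x = Add(-26, 1716) = 1690)
w = 1697 (w = Add(1690, Mul(-1, -7)) = Add(1690, 7) = 1697)
Pow(Add(w, V), Rational(1, 2)) = Pow(Add(1697, 1632), Rational(1, 2)) = Pow(3329, Rational(1, 2))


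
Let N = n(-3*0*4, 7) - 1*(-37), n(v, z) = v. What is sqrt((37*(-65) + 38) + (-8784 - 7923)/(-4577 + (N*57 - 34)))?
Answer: I*sqrt(1641736506)/834 ≈ 48.583*I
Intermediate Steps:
N = 37 (N = -3*0*4 - 1*(-37) = 0*4 + 37 = 0 + 37 = 37)
sqrt((37*(-65) + 38) + (-8784 - 7923)/(-4577 + (N*57 - 34))) = sqrt((37*(-65) + 38) + (-8784 - 7923)/(-4577 + (37*57 - 34))) = sqrt((-2405 + 38) - 16707/(-4577 + (2109 - 34))) = sqrt(-2367 - 16707/(-4577 + 2075)) = sqrt(-2367 - 16707/(-2502)) = sqrt(-2367 - 16707*(-1/2502)) = sqrt(-2367 + 5569/834) = sqrt(-1968509/834) = I*sqrt(1641736506)/834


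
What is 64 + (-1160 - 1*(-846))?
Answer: -250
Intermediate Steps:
64 + (-1160 - 1*(-846)) = 64 + (-1160 + 846) = 64 - 314 = -250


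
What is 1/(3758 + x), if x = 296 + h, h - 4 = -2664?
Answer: 1/1394 ≈ 0.00071736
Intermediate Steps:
h = -2660 (h = 4 - 2664 = -2660)
x = -2364 (x = 296 - 2660 = -2364)
1/(3758 + x) = 1/(3758 - 2364) = 1/1394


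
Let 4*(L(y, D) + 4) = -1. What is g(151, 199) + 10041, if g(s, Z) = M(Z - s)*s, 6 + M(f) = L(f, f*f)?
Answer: 33973/4 ≈ 8493.3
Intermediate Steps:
L(y, D) = -17/4 (L(y, D) = -4 + (¼)*(-1) = -4 - ¼ = -17/4)
M(f) = -41/4 (M(f) = -6 - 17/4 = -41/4)
g(s, Z) = -41*s/4
g(151, 199) + 10041 = -41/4*151 + 10041 = -6191/4 + 10041 = 33973/4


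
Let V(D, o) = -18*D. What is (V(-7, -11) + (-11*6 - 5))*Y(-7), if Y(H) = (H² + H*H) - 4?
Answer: 5170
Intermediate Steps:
Y(H) = -4 + 2*H² (Y(H) = (H² + H²) - 4 = 2*H² - 4 = -4 + 2*H²)
(V(-7, -11) + (-11*6 - 5))*Y(-7) = (-18*(-7) + (-11*6 - 5))*(-4 + 2*(-7)²) = (126 + (-66 - 5))*(-4 + 2*49) = (126 - 71)*(-4 + 98) = 55*94 = 5170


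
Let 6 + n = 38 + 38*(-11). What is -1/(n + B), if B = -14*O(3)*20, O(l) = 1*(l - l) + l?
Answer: 1/1226 ≈ 0.00081566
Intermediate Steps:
O(l) = l (O(l) = 1*0 + l = 0 + l = l)
n = -386 (n = -6 + (38 + 38*(-11)) = -6 + (38 - 418) = -6 - 380 = -386)
B = -840 (B = -14*3*20 = -42*20 = -840)
-1/(n + B) = -1/(-386 - 840) = -1/(-1226) = -1*(-1/1226) = 1/1226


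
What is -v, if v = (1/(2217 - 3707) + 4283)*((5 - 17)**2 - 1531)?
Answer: 8851374903/1490 ≈ 5.9405e+6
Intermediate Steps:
v = -8851374903/1490 (v = (1/(-1490) + 4283)*((-12)**2 - 1531) = (-1/1490 + 4283)*(144 - 1531) = (6381669/1490)*(-1387) = -8851374903/1490 ≈ -5.9405e+6)
-v = -1*(-8851374903/1490) = 8851374903/1490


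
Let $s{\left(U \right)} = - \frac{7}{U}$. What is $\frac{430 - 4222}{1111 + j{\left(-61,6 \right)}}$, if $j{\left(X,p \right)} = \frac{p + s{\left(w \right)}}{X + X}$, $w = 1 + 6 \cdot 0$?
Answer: $- \frac{154208}{45181} \approx -3.4131$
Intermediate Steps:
$w = 1$ ($w = 1 + 0 = 1$)
$j{\left(X,p \right)} = \frac{-7 + p}{2 X}$ ($j{\left(X,p \right)} = \frac{p - \frac{7}{1}}{X + X} = \frac{p - 7}{2 X} = \left(p - 7\right) \frac{1}{2 X} = \left(-7 + p\right) \frac{1}{2 X} = \frac{-7 + p}{2 X}$)
$\frac{430 - 4222}{1111 + j{\left(-61,6 \right)}} = \frac{430 - 4222}{1111 + \frac{-7 + 6}{2 \left(-61\right)}} = - \frac{3792}{1111 + \frac{1}{2} \left(- \frac{1}{61}\right) \left(-1\right)} = - \frac{3792}{1111 + \frac{1}{122}} = - \frac{3792}{\frac{135543}{122}} = \left(-3792\right) \frac{122}{135543} = - \frac{154208}{45181}$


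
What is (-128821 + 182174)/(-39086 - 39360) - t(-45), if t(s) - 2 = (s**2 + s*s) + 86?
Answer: -324662901/78446 ≈ -4138.7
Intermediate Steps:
t(s) = 88 + 2*s**2 (t(s) = 2 + ((s**2 + s*s) + 86) = 2 + ((s**2 + s**2) + 86) = 2 + (2*s**2 + 86) = 2 + (86 + 2*s**2) = 88 + 2*s**2)
(-128821 + 182174)/(-39086 - 39360) - t(-45) = (-128821 + 182174)/(-39086 - 39360) - (88 + 2*(-45)**2) = 53353/(-78446) - (88 + 2*2025) = 53353*(-1/78446) - (88 + 4050) = -53353/78446 - 1*4138 = -53353/78446 - 4138 = -324662901/78446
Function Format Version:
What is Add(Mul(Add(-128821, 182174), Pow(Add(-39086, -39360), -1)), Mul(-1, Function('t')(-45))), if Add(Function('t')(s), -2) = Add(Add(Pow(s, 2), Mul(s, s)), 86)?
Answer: Rational(-324662901, 78446) ≈ -4138.7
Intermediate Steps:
Function('t')(s) = Add(88, Mul(2, Pow(s, 2))) (Function('t')(s) = Add(2, Add(Add(Pow(s, 2), Mul(s, s)), 86)) = Add(2, Add(Add(Pow(s, 2), Pow(s, 2)), 86)) = Add(2, Add(Mul(2, Pow(s, 2)), 86)) = Add(2, Add(86, Mul(2, Pow(s, 2)))) = Add(88, Mul(2, Pow(s, 2))))
Add(Mul(Add(-128821, 182174), Pow(Add(-39086, -39360), -1)), Mul(-1, Function('t')(-45))) = Add(Mul(Add(-128821, 182174), Pow(Add(-39086, -39360), -1)), Mul(-1, Add(88, Mul(2, Pow(-45, 2))))) = Add(Mul(53353, Pow(-78446, -1)), Mul(-1, Add(88, Mul(2, 2025)))) = Add(Mul(53353, Rational(-1, 78446)), Mul(-1, Add(88, 4050))) = Add(Rational(-53353, 78446), Mul(-1, 4138)) = Add(Rational(-53353, 78446), -4138) = Rational(-324662901, 78446)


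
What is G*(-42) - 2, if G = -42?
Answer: 1762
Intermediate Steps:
G*(-42) - 2 = -42*(-42) - 2 = 1764 - 2 = 1762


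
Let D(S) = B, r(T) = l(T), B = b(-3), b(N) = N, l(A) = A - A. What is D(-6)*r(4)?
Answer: 0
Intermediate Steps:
l(A) = 0
B = -3
r(T) = 0
D(S) = -3
D(-6)*r(4) = -3*0 = 0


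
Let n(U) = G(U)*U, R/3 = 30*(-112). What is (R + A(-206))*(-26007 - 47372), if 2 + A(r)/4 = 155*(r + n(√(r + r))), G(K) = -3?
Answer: 10112213232 + 272969880*I*√103 ≈ 1.0112e+10 + 2.7703e+9*I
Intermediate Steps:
R = -10080 (R = 3*(30*(-112)) = 3*(-3360) = -10080)
n(U) = -3*U
A(r) = -8 + 620*r - 1860*√2*√r (A(r) = -8 + 4*(155*(r - 3*√(r + r))) = -8 + 4*(155*(r - 3*√2*√r)) = -8 + 4*(155*r - 465*√2*√r) = -8 + (620*r - 1860*√2*√r) = -8 + 620*r - 1860*√2*√r)
(R + A(-206))*(-26007 - 47372) = (-10080 + (-8 + 620*(-206) - 1860*√2*√(-206)))*(-26007 - 47372) = (-10080 + (-8 - 127720 - 1860*√2*I*√206))*(-73379) = (-10080 + (-8 - 127720 - 3720*I*√103))*(-73379) = (-10080 + (-127728 - 3720*I*√103))*(-73379) = (-137808 - 3720*I*√103)*(-73379) = 10112213232 + 272969880*I*√103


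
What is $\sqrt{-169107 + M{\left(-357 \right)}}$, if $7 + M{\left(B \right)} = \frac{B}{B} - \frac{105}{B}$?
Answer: $\frac{2 i \sqrt{12218393}}{17} \approx 411.23 i$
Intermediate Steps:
$M{\left(B \right)} = -6 - \frac{105}{B}$ ($M{\left(B \right)} = -7 - \left(\frac{105}{B} - \frac{B}{B}\right) = -7 + \left(1 - \frac{105}{B}\right) = -6 - \frac{105}{B}$)
$\sqrt{-169107 + M{\left(-357 \right)}} = \sqrt{-169107 - \left(6 + \frac{105}{-357}\right)} = \sqrt{-169107 - \frac{97}{17}} = \sqrt{- \frac{2874916}{17}} = \frac{2 i \sqrt{12218393}}{17}$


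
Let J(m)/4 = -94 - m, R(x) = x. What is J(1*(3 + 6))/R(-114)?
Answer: 206/57 ≈ 3.6140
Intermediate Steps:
J(m) = -376 - 4*m (J(m) = 4*(-94 - m) = -376 - 4*m)
J(1*(3 + 6))/R(-114) = (-376 - 4*(3 + 6))/(-114) = (-376 - 4*9)*(-1/114) = (-376 - 36)*(-1/114) = -412*(-1/114) = 206/57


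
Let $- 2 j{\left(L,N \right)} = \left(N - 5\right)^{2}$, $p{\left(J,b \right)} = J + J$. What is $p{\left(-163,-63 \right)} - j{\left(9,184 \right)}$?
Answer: $\frac{31389}{2} \approx 15695.0$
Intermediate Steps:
$p{\left(J,b \right)} = 2 J$
$j{\left(L,N \right)} = - \frac{\left(-5 + N\right)^{2}}{2}$ ($j{\left(L,N \right)} = - \frac{\left(N - 5\right)^{2}}{2} = - \frac{\left(-5 + N\right)^{2}}{2}$)
$p{\left(-163,-63 \right)} - j{\left(9,184 \right)} = 2 \left(-163\right) - - \frac{\left(-5 + 184\right)^{2}}{2} = -326 - - \frac{179^{2}}{2} = -326 - \left(- \frac{1}{2}\right) 32041 = -326 - - \frac{32041}{2} = -326 + \frac{32041}{2} = \frac{31389}{2}$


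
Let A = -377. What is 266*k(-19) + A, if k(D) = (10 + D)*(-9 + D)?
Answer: 66655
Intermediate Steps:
k(D) = (-9 + D)*(10 + D)
266*k(-19) + A = 266*(-90 - 19 + (-19)²) - 377 = 266*(-90 - 19 + 361) - 377 = 266*252 - 377 = 67032 - 377 = 66655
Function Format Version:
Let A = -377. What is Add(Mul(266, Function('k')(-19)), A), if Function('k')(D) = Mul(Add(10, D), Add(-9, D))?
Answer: 66655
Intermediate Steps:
Function('k')(D) = Mul(Add(-9, D), Add(10, D))
Add(Mul(266, Function('k')(-19)), A) = Add(Mul(266, Add(-90, -19, Pow(-19, 2))), -377) = Add(Mul(266, Add(-90, -19, 361)), -377) = Add(Mul(266, 252), -377) = Add(67032, -377) = 66655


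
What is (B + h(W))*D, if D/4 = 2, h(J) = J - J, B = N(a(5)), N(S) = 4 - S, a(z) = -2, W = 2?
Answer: 48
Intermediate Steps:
B = 6 (B = 4 - 1*(-2) = 4 + 2 = 6)
h(J) = 0
D = 8 (D = 4*2 = 8)
(B + h(W))*D = (6 + 0)*8 = 6*8 = 48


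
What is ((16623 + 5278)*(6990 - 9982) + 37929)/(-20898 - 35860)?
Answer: 65489863/56758 ≈ 1153.8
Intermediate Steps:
((16623 + 5278)*(6990 - 9982) + 37929)/(-20898 - 35860) = (21901*(-2992) + 37929)/(-56758) = (-65527792 + 37929)*(-1/56758) = -65489863*(-1/56758) = 65489863/56758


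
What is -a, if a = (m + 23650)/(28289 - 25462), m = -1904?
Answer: -21746/2827 ≈ -7.6923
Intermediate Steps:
a = 21746/2827 (a = (-1904 + 23650)/(28289 - 25462) = 21746/2827 ≈ 7.6923)
-a = -1*21746/2827 = -21746/2827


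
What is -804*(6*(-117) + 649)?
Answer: 42612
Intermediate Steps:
-804*(6*(-117) + 649) = -804*(-702 + 649) = -804*(-53) = 42612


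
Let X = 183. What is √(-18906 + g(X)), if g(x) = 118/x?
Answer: 4*I*√39570090/183 ≈ 137.5*I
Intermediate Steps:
√(-18906 + g(X)) = √(-18906 + 118/183) = √(-3459680/183) = 4*I*√39570090/183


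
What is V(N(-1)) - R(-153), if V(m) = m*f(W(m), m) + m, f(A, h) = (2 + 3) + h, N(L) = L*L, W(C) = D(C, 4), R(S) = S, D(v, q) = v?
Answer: 160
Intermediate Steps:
W(C) = C
N(L) = L**2
f(A, h) = 5 + h
V(m) = m + m*(5 + m) (V(m) = m*(5 + m) + m = m + m*(5 + m))
V(N(-1)) - R(-153) = (-1)**2*(6 + (-1)**2) - 1*(-153) = 1*(6 + 1) + 153 = 1*7 + 153 = 7 + 153 = 160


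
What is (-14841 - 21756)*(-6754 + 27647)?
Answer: -764621121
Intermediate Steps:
(-14841 - 21756)*(-6754 + 27647) = -36597*20893 = -764621121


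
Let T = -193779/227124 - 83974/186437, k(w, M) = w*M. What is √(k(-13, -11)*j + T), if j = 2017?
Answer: √177354707957613259083597/784154022 ≈ 537.06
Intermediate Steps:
k(w, M) = M*w
T = -2044447637/1568308044 (T = -193779*1/227124 - 83974*1/186437 = -7177/8412 - 83974/186437 = -2044447637/1568308044 ≈ -1.3036)
√(k(-13, -11)*j + T) = √(-11*(-13)*2017 - 2044447637/1568308044) = √(143*2017 - 2044447637/1568308044) = √(288431 - 2044447637/1568308044) = √(452346612991327/1568308044) = √177354707957613259083597/784154022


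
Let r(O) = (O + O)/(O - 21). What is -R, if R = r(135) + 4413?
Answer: -83892/19 ≈ -4415.4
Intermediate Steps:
r(O) = 2*O/(-21 + O) (r(O) = (2*O)/(-21 + O) = 2*O/(-21 + O))
R = 83892/19 (R = 2*135/(-21 + 135) + 4413 = 2*135/114 + 4413 = 2*135*(1/114) + 4413 = 45/19 + 4413 = 83892/19 ≈ 4415.4)
-R = -1*83892/19 = -83892/19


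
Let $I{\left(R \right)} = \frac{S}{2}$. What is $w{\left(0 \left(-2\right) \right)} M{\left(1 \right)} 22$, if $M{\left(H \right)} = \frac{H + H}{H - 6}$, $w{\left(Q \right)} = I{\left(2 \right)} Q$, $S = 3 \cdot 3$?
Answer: $0$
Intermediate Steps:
$S = 9$
$I{\left(R \right)} = \frac{9}{2}$
$w{\left(Q \right)} = \frac{9 Q}{2}$
$M{\left(H \right)} = \frac{2 H}{-6 + H}$ ($M{\left(H \right)} = \frac{2 H}{H - 6} = \frac{2 H}{-6 + H}$)
$w{\left(0 \left(-2\right) \right)} M{\left(1 \right)} 22 = \frac{9 \cdot 0 \left(-2\right)}{2} \cdot 2 \cdot 1 \frac{1}{-6 + 1} \cdot 22 = \frac{9}{2} \cdot 0 \cdot 2 \cdot 1 \frac{1}{-5} \cdot 22 = 0 \cdot 2 \cdot 1 \left(- \frac{1}{5}\right) 22 = 0 \left(- \frac{2}{5}\right) 22 = 0 \cdot 22 = 0$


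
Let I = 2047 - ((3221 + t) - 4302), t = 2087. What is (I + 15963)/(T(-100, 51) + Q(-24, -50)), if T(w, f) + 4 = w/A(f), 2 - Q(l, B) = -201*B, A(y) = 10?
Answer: -218/129 ≈ -1.6899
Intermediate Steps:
Q(l, B) = 2 + 201*B (Q(l, B) = 2 - (-201)*B = 2 + 201*B)
T(w, f) = -4 + w/10
I = 1041 (I = 2047 - ((3221 + 2087) - 4302) = 2047 - (5308 - 4302) = 2047 - 1*1006 = 2047 - 1006 = 1041)
(I + 15963)/(T(-100, 51) + Q(-24, -50)) = (1041 + 15963)/((-4 + (⅒)*(-100)) + (2 + 201*(-50))) = 17004/((-4 - 10) + (2 - 10050)) = 17004/(-14 - 10048) = 17004/(-10062) = 17004*(-1/10062) = -218/129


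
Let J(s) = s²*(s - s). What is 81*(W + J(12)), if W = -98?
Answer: -7938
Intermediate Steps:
J(s) = 0 (J(s) = s²*0 = 0)
81*(W + J(12)) = 81*(-98 + 0) = 81*(-98) = -7938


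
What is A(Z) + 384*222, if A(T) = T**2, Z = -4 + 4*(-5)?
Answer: 85824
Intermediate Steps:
Z = -24 (Z = -4 - 20 = -24)
A(Z) + 384*222 = (-24)**2 + 384*222 = 576 + 85248 = 85824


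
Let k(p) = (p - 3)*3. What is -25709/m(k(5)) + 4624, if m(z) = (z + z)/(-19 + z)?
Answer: 389705/12 ≈ 32475.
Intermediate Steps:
k(p) = -9 + 3*p (k(p) = (-3 + p)*3 = -9 + 3*p)
m(z) = 2*z/(-19 + z) (m(z) = (2*z)/(-19 + z) = 2*z/(-19 + z))
-25709/m(k(5)) + 4624 = -25709*(-19 + (-9 + 3*5))/(2*(-9 + 3*5)) + 4624 = -25709*(-19 + (-9 + 15))/(2*(-9 + 15)) + 4624 = -25709/(2*6/(-19 + 6)) + 4624 = -25709/(2*6/(-13)) + 4624 = -25709/(2*6*(-1/13)) + 4624 = -25709/(-12/13) + 4624 = -25709*(-13/12) + 4624 = 334217/12 + 4624 = 389705/12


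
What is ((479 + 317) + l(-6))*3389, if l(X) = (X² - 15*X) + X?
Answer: 3104324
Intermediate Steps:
l(X) = X² - 14*X
((479 + 317) + l(-6))*3389 = ((479 + 317) - 6*(-14 - 6))*3389 = (796 - 6*(-20))*3389 = (796 + 120)*3389 = 916*3389 = 3104324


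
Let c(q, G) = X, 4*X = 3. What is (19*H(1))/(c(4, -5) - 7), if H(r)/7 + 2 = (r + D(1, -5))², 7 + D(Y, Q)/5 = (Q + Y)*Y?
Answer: -1550248/25 ≈ -62010.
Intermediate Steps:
X = ¾ (X = (¼)*3 = ¾ ≈ 0.75000)
c(q, G) = ¾
D(Y, Q) = -35 + 5*Y*(Q + Y) (D(Y, Q) = -35 + 5*((Q + Y)*Y) = -35 + 5*(Y*(Q + Y)) = -35 + 5*Y*(Q + Y))
H(r) = -14 + 7*(-55 + r)² (H(r) = -14 + 7*(r + (-35 + 5*1² + 5*(-5)*1))² = -14 + 7*(r + (-35 + 5*1 - 25))² = -14 + 7*(r + (-35 + 5 - 25))² = -14 + 7*(r - 55)² = -14 + 7*(-55 + r)²)
(19*H(1))/(c(4, -5) - 7) = (19*(-14 + 7*(-55 + 1)²))/(¾ - 7) = (19*(-14 + 7*(-54)²))/(-25/4) = (19*(-14 + 7*2916))*(-4/25) = (19*(-14 + 20412))*(-4/25) = (19*20398)*(-4/25) = 387562*(-4/25) = -1550248/25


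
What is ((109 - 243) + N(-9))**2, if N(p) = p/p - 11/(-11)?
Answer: 17424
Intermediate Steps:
N(p) = 2 (N(p) = 1 - 11*(-1/11) = 1 + 1 = 2)
((109 - 243) + N(-9))**2 = ((109 - 243) + 2)**2 = (-134 + 2)**2 = (-132)**2 = 17424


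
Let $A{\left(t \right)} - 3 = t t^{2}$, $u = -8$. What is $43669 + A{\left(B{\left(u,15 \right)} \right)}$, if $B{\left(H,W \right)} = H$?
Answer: $43160$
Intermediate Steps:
$A{\left(t \right)} = 3 + t^{3}$ ($A{\left(t \right)} = 3 + t t^{2} = 3 + t^{3}$)
$43669 + A{\left(B{\left(u,15 \right)} \right)} = 43669 + \left(3 + \left(-8\right)^{3}\right) = 43669 + \left(3 - 512\right) = 43669 - 509 = 43160$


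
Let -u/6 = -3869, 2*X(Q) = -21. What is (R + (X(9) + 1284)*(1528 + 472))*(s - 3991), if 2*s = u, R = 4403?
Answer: 19431485248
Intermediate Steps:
X(Q) = -21/2 (X(Q) = (1/2)*(-21) = -21/2)
u = 23214 (u = -6*(-3869) = 23214)
s = 11607 (s = (1/2)*23214 = 11607)
(R + (X(9) + 1284)*(1528 + 472))*(s - 3991) = (4403 + (-21/2 + 1284)*(1528 + 472))*(11607 - 3991) = (4403 + (2547/2)*2000)*7616 = (4403 + 2547000)*7616 = 2551403*7616 = 19431485248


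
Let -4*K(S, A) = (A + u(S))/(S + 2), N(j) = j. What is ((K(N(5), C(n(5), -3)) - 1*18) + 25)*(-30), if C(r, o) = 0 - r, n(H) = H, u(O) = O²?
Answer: -1320/7 ≈ -188.57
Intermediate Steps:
C(r, o) = -r
K(S, A) = -(A + S²)/(4*(2 + S)) (K(S, A) = -(A + S²)/(4*(S + 2)) = -(A + S²)/(4*(2 + S)))
((K(N(5), C(n(5), -3)) - 1*18) + 25)*(-30) = (((-(-1)*5 - 1*5²)/(4*(2 + 5)) - 1*18) + 25)*(-30) = (((¼)*(-1*(-5) - 1*25)/7 - 18) + 25)*(-30) = (((¼)*(⅐)*(5 - 25) - 18) + 25)*(-30) = (((¼)*(⅐)*(-20) - 18) + 25)*(-30) = ((-5/7 - 18) + 25)*(-30) = (-131/7 + 25)*(-30) = (44/7)*(-30) = -1320/7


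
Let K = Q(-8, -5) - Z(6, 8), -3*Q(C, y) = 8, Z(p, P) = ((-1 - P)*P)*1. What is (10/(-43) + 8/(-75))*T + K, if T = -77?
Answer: 307838/3225 ≈ 95.454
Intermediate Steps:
Z(p, P) = P*(-1 - P) (Z(p, P) = (P*(-1 - P))*1 = P*(-1 - P))
Q(C, y) = -8/3 (Q(C, y) = -⅓*8 = -8/3)
K = 208/3 (K = -8/3 - (-1)*8*(1 + 8) = -8/3 - (-1)*8*9 = -8/3 - 1*(-72) = -8/3 + 72 = 208/3 ≈ 69.333)
(10/(-43) + 8/(-75))*T + K = (10/(-43) + 8/(-75))*(-77) + 208/3 = (10*(-1/43) + 8*(-1/75))*(-77) + 208/3 = (-10/43 - 8/75)*(-77) + 208/3 = -1094/3225*(-77) + 208/3 = 84238/3225 + 208/3 = 307838/3225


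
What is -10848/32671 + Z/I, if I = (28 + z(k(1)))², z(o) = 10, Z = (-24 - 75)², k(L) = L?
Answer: 304543959/47176924 ≈ 6.4554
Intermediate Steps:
Z = 9801 (Z = (-99)² = 9801)
I = 1444 (I = (28 + 10)² = 38² = 1444)
-10848/32671 + Z/I = -10848/32671 + 9801/1444 = 304543959/47176924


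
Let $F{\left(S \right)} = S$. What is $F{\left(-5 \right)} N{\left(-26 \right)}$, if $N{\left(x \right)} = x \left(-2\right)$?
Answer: $-260$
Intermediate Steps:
$N{\left(x \right)} = - 2 x$
$F{\left(-5 \right)} N{\left(-26 \right)} = - 5 \left(\left(-2\right) \left(-26\right)\right) = \left(-5\right) 52 = -260$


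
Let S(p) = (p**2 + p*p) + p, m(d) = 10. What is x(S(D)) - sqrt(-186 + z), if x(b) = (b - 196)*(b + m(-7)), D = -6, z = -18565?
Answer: -9880 - I*sqrt(18751) ≈ -9880.0 - 136.93*I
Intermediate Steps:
S(p) = p + 2*p**2 (S(p) = (p**2 + p**2) + p = 2*p**2 + p = p + 2*p**2)
x(b) = (-196 + b)*(10 + b) (x(b) = (b - 196)*(b + 10) = (-196 + b)*(10 + b))
x(S(D)) - sqrt(-186 + z) = (-1960 + (-6*(1 + 2*(-6)))**2 - (-1116)*(1 + 2*(-6))) - sqrt(-186 - 18565) = (-1960 + (-6*(1 - 12))**2 - (-1116)*(1 - 12)) - sqrt(-18751) = (-1960 + (-6*(-11))**2 - (-1116)*(-11)) - I*sqrt(18751) = (-1960 + 66**2 - 186*66) - I*sqrt(18751) = (-1960 + 4356 - 12276) - I*sqrt(18751) = -9880 - I*sqrt(18751)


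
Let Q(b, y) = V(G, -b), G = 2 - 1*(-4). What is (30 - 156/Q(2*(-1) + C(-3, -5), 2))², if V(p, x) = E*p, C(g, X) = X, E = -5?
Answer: 30976/25 ≈ 1239.0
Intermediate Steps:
G = 6 (G = 2 + 4 = 6)
V(p, x) = -5*p
Q(b, y) = -30 (Q(b, y) = -5*6 = -30)
(30 - 156/Q(2*(-1) + C(-3, -5), 2))² = (30 - 156/(-30))² = (30 - 156*(-1/30))² = (30 + 26/5)² = (176/5)² = 30976/25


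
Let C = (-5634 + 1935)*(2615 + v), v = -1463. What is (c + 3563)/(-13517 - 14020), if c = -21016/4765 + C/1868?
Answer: -2842557413/61276846935 ≈ -0.046389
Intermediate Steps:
C = -4261248 (C = (-5634 + 1935)*(2615 - 1463) = -3699*1152 = -4261248)
c = -5086026152/2225255 (c = -21016/4765 - 4261248/1868 = -21016*1/4765 - 4261248*1/1868 = -21016/4765 - 1065312/467 = -5086026152/2225255 ≈ -2285.6)
(c + 3563)/(-13517 - 14020) = (-5086026152/2225255 + 3563)/(-13517 - 14020) = (2842557413/2225255)/(-27537) = (2842557413/2225255)*(-1/27537) = -2842557413/61276846935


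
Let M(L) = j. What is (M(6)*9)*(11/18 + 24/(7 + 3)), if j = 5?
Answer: 271/2 ≈ 135.50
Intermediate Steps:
M(L) = 5
(M(6)*9)*(11/18 + 24/(7 + 3)) = (5*9)*(11/18 + 24/(7 + 3)) = 45*(11*(1/18) + 24/10) = 45*(11/18 + 24*(⅒)) = 45*(11/18 + 12/5) = 45*(271/90) = 271/2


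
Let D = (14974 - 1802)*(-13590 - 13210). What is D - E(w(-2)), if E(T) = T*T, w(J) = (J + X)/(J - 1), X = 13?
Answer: -3177086521/9 ≈ -3.5301e+8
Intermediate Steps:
w(J) = (13 + J)/(-1 + J) (w(J) = (J + 13)/(J - 1) = (13 + J)/(-1 + J))
E(T) = T²
D = -353009600 (D = 13172*(-26800) = -353009600)
D - E(w(-2)) = -353009600 - ((13 - 2)/(-1 - 2))² = -353009600 - (11/(-3))² = -353009600 - (-⅓*11)² = -353009600 - (-11/3)² = -353009600 - 1*121/9 = -353009600 - 121/9 = -3177086521/9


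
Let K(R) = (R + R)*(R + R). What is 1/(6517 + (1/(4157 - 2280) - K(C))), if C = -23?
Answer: 1877/8260678 ≈ 0.00022722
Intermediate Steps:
K(R) = 4*R² (K(R) = (2*R)*(2*R) = 4*R²)
1/(6517 + (1/(4157 - 2280) - K(C))) = 1/(6517 + (1/(4157 - 2280) - 4*(-23)²)) = 1/(6517 + (1/1877 - 4*529)) = 1/(6517 + (1/1877 - 1*2116)) = 1/(6517 + (1/1877 - 2116)) = 1/(6517 - 3971731/1877) = 1/(8260678/1877) = 1877/8260678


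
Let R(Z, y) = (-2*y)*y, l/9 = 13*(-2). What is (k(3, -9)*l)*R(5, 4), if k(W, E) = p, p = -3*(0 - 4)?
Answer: 89856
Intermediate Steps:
l = -234 (l = 9*(13*(-2)) = 9*(-26) = -234)
p = 12 (p = -3*(-4) = 12)
k(W, E) = 12
R(Z, y) = -2*y**2
(k(3, -9)*l)*R(5, 4) = (12*(-234))*(-2*4**2) = -(-5616)*16 = -2808*(-32) = 89856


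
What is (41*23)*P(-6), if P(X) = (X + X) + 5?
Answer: -6601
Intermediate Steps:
P(X) = 5 + 2*X (P(X) = 2*X + 5 = 5 + 2*X)
(41*23)*P(-6) = (41*23)*(5 + 2*(-6)) = 943*(5 - 12) = 943*(-7) = -6601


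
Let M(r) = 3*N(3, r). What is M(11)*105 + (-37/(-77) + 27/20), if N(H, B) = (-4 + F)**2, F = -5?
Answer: 39295919/1540 ≈ 25517.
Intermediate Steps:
N(H, B) = 81 (N(H, B) = (-4 - 5)**2 = (-9)**2 = 81)
M(r) = 243 (M(r) = 3*81 = 243)
M(11)*105 + (-37/(-77) + 27/20) = 243*105 + (-37/(-77) + 27/20) = 25515 + (-37*(-1/77) + 27*(1/20)) = 25515 + (37/77 + 27/20) = 25515 + 2819/1540 = 39295919/1540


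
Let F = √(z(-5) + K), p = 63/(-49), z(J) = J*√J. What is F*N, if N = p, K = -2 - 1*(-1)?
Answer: -9*√(-1 - 5*I*√5)/7 ≈ -2.9071 + 3.1787*I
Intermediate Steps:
z(J) = J^(3/2)
K = -1 (K = -2 + 1 = -1)
p = -9/7 (p = 63*(-1/49) = -9/7 ≈ -1.2857)
F = √(-1 - 5*I*√5) (F = √((-5)^(3/2) - 1) = √(-5*I*√5 - 1) = √(-1 - 5*I*√5) ≈ 2.2611 - 2.4723*I)
N = -9/7 ≈ -1.2857
F*N = √(-1 - 5*I*√5)*(-9/7) = -9*√(-1 - 5*I*√5)/7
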